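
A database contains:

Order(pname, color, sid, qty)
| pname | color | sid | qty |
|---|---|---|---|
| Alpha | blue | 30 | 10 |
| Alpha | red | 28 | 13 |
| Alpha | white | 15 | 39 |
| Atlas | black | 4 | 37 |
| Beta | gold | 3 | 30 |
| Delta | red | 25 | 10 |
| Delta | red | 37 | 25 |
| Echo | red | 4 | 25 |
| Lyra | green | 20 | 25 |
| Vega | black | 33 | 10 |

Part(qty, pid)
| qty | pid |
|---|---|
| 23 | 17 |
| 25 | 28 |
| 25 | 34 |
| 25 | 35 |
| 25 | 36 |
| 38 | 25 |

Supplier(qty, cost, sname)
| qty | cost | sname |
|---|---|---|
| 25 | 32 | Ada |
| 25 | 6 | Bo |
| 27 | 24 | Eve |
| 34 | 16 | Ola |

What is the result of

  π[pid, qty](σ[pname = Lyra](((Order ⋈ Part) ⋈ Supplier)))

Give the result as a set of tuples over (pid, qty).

{(28, 25), (34, 25), (35, 25), (36, 25)}

Order ⋈ Part (natural join on qty): {(Delta, red, 37, 25, 28), (Delta, red, 37, 25, 34), (Delta, red, 37, 25, 35), (Delta, red, 37, 25, 36), (Echo, red, 4, 25, 28), (Echo, red, 4, 25, 34), (Echo, red, 4, 25, 35), (Echo, red, 4, 25, 36), (Lyra, green, 20, 25, 28), (Lyra, green, 20, 25, 34), (Lyra, green, 20, 25, 35), (Lyra, green, 20, 25, 36)}
(Order ⋈ Part) ⋈ Supplier (natural join on qty): {(Delta, red, 37, 25, 28, 32, Ada), (Delta, red, 37, 25, 28, 6, Bo), (Delta, red, 37, 25, 34, 32, Ada), (Delta, red, 37, 25, 34, 6, Bo), (Delta, red, 37, 25, 35, 32, Ada), (Delta, red, 37, 25, 35, 6, Bo), (Delta, red, 37, 25, 36, 32, Ada), (Delta, red, 37, 25, 36, 6, Bo), (Echo, red, 4, 25, 28, 32, Ada), (Echo, red, 4, 25, 28, 6, Bo), (Echo, red, 4, 25, 34, 32, Ada), (Echo, red, 4, 25, 34, 6, Bo), (Echo, red, 4, 25, 35, 32, Ada), (Echo, red, 4, 25, 35, 6, Bo), (Echo, red, 4, 25, 36, 32, Ada), (Echo, red, 4, 25, 36, 6, Bo), (Lyra, green, 20, 25, 28, 32, Ada), (Lyra, green, 20, 25, 28, 6, Bo), (Lyra, green, 20, 25, 34, 32, Ada), (Lyra, green, 20, 25, 34, 6, Bo), (Lyra, green, 20, 25, 35, 32, Ada), (Lyra, green, 20, 25, 35, 6, Bo), (Lyra, green, 20, 25, 36, 32, Ada), (Lyra, green, 20, 25, 36, 6, Bo)}
Selection pname = Lyra: {(Lyra, green, 20, 25, 28, 32, Ada), (Lyra, green, 20, 25, 28, 6, Bo), (Lyra, green, 20, 25, 34, 32, Ada), (Lyra, green, 20, 25, 34, 6, Bo), (Lyra, green, 20, 25, 35, 32, Ada), (Lyra, green, 20, 25, 35, 6, Bo), (Lyra, green, 20, 25, 36, 32, Ada), (Lyra, green, 20, 25, 36, 6, Bo)}
Projecting to pid, qty (4 duplicate(s) eliminated): {(28, 25), (34, 25), (35, 25), (36, 25)}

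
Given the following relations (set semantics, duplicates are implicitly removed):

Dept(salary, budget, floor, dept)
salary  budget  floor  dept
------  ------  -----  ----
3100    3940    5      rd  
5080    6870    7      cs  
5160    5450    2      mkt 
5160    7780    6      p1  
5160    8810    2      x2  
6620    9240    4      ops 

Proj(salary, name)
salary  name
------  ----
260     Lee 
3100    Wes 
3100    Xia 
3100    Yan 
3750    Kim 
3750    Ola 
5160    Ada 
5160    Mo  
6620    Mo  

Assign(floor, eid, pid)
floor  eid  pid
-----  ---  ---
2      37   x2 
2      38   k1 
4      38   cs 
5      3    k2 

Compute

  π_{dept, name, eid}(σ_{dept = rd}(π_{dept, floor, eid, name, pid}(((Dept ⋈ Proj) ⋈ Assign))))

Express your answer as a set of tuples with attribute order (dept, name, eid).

{(rd, Wes, 3), (rd, Xia, 3), (rd, Yan, 3)}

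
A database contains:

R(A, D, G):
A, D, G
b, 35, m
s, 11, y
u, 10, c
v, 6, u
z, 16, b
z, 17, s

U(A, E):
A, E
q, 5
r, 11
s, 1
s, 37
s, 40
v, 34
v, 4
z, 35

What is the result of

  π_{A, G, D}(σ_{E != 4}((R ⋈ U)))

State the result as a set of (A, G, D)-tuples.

{(s, y, 11), (v, u, 6), (z, b, 16), (z, s, 17)}

R ⋈ U (natural join on A): {(s, 11, y, 1), (s, 11, y, 37), (s, 11, y, 40), (v, 6, u, 34), (v, 6, u, 4), (z, 16, b, 35), (z, 17, s, 35)}
σ[E != 4]: keep tuples satisfying E != 4 → {(s, 11, y, 1), (s, 11, y, 37), (s, 11, y, 40), (v, 6, u, 34), (z, 16, b, 35), (z, 17, s, 35)}
Keep only column(s) A, G, D (2 duplicate(s) eliminated): {(s, y, 11), (v, u, 6), (z, b, 16), (z, s, 17)}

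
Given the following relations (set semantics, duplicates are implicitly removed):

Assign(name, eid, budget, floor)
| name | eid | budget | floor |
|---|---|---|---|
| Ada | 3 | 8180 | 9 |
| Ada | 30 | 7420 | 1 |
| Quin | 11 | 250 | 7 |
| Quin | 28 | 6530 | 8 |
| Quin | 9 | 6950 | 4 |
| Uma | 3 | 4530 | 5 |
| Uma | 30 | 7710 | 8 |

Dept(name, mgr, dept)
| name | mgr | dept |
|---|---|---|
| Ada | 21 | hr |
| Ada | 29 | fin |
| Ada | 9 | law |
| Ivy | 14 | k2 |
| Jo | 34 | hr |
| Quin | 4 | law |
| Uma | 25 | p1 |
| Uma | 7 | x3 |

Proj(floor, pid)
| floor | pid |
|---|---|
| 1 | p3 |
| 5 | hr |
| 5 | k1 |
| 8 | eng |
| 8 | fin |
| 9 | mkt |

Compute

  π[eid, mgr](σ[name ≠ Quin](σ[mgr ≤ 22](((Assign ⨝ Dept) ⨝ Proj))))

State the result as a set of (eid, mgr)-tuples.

{(3, 21), (3, 7), (3, 9), (30, 21), (30, 7), (30, 9)}

Natural join on name: {(Ada, 3, 8180, 9, 21, hr), (Ada, 3, 8180, 9, 29, fin), (Ada, 3, 8180, 9, 9, law), (Ada, 30, 7420, 1, 21, hr), (Ada, 30, 7420, 1, 29, fin), (Ada, 30, 7420, 1, 9, law), (Quin, 11, 250, 7, 4, law), (Quin, 28, 6530, 8, 4, law), (Quin, 9, 6950, 4, 4, law), (Uma, 3, 4530, 5, 25, p1), (Uma, 3, 4530, 5, 7, x3), (Uma, 30, 7710, 8, 25, p1), (Uma, 30, 7710, 8, 7, x3)}
Natural join on floor: {(Ada, 3, 8180, 9, 21, hr, mkt), (Ada, 3, 8180, 9, 29, fin, mkt), (Ada, 3, 8180, 9, 9, law, mkt), (Ada, 30, 7420, 1, 21, hr, p3), (Ada, 30, 7420, 1, 29, fin, p3), (Ada, 30, 7420, 1, 9, law, p3), (Quin, 28, 6530, 8, 4, law, eng), (Quin, 28, 6530, 8, 4, law, fin), (Uma, 3, 4530, 5, 25, p1, hr), (Uma, 3, 4530, 5, 25, p1, k1), (Uma, 3, 4530, 5, 7, x3, hr), (Uma, 3, 4530, 5, 7, x3, k1), (Uma, 30, 7710, 8, 25, p1, eng), (Uma, 30, 7710, 8, 25, p1, fin), (Uma, 30, 7710, 8, 7, x3, eng), (Uma, 30, 7710, 8, 7, x3, fin)}
Filtering on mgr ≤ 22 leaves {(Ada, 3, 8180, 9, 21, hr, mkt), (Ada, 3, 8180, 9, 9, law, mkt), (Ada, 30, 7420, 1, 21, hr, p3), (Ada, 30, 7420, 1, 9, law, p3), (Quin, 28, 6530, 8, 4, law, eng), (Quin, 28, 6530, 8, 4, law, fin), (Uma, 3, 4530, 5, 7, x3, hr), (Uma, 3, 4530, 5, 7, x3, k1), (Uma, 30, 7710, 8, 7, x3, eng), (Uma, 30, 7710, 8, 7, x3, fin)}.
Filtering on name ≠ Quin leaves {(Ada, 3, 8180, 9, 21, hr, mkt), (Ada, 3, 8180, 9, 9, law, mkt), (Ada, 30, 7420, 1, 21, hr, p3), (Ada, 30, 7420, 1, 9, law, p3), (Uma, 3, 4530, 5, 7, x3, hr), (Uma, 3, 4530, 5, 7, x3, k1), (Uma, 30, 7710, 8, 7, x3, eng), (Uma, 30, 7710, 8, 7, x3, fin)}.
π_{eid, mgr} gives {(3, 21), (3, 7), (3, 9), (30, 21), (30, 7), (30, 9)} (2 duplicate(s) eliminated).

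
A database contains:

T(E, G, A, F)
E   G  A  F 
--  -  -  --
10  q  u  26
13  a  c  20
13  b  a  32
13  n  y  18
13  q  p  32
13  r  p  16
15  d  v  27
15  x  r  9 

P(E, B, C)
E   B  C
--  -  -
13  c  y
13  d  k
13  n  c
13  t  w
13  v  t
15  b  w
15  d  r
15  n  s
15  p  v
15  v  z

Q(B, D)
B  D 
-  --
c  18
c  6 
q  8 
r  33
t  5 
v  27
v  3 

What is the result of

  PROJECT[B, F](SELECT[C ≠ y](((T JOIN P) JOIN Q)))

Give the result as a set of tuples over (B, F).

Natural join on E: {(13, a, c, 20, c, y), (13, a, c, 20, d, k), (13, a, c, 20, n, c), (13, a, c, 20, t, w), (13, a, c, 20, v, t), (13, b, a, 32, c, y), (13, b, a, 32, d, k), (13, b, a, 32, n, c), (13, b, a, 32, t, w), (13, b, a, 32, v, t), (13, n, y, 18, c, y), (13, n, y, 18, d, k), (13, n, y, 18, n, c), (13, n, y, 18, t, w), (13, n, y, 18, v, t), (13, q, p, 32, c, y), (13, q, p, 32, d, k), (13, q, p, 32, n, c), (13, q, p, 32, t, w), (13, q, p, 32, v, t), (13, r, p, 16, c, y), (13, r, p, 16, d, k), (13, r, p, 16, n, c), (13, r, p, 16, t, w), (13, r, p, 16, v, t), (15, d, v, 27, b, w), (15, d, v, 27, d, r), (15, d, v, 27, n, s), (15, d, v, 27, p, v), (15, d, v, 27, v, z), (15, x, r, 9, b, w), (15, x, r, 9, d, r), (15, x, r, 9, n, s), (15, x, r, 9, p, v), (15, x, r, 9, v, z)}
Natural join on B: {(13, a, c, 20, c, y, 18), (13, a, c, 20, c, y, 6), (13, a, c, 20, t, w, 5), (13, a, c, 20, v, t, 27), (13, a, c, 20, v, t, 3), (13, b, a, 32, c, y, 18), (13, b, a, 32, c, y, 6), (13, b, a, 32, t, w, 5), (13, b, a, 32, v, t, 27), (13, b, a, 32, v, t, 3), (13, n, y, 18, c, y, 18), (13, n, y, 18, c, y, 6), (13, n, y, 18, t, w, 5), (13, n, y, 18, v, t, 27), (13, n, y, 18, v, t, 3), (13, q, p, 32, c, y, 18), (13, q, p, 32, c, y, 6), (13, q, p, 32, t, w, 5), (13, q, p, 32, v, t, 27), (13, q, p, 32, v, t, 3), (13, r, p, 16, c, y, 18), (13, r, p, 16, c, y, 6), (13, r, p, 16, t, w, 5), (13, r, p, 16, v, t, 27), (13, r, p, 16, v, t, 3), (15, d, v, 27, v, z, 27), (15, d, v, 27, v, z, 3), (15, x, r, 9, v, z, 27), (15, x, r, 9, v, z, 3)}
σ[C ≠ y]: keep tuples satisfying C ≠ y → {(13, a, c, 20, t, w, 5), (13, a, c, 20, v, t, 27), (13, a, c, 20, v, t, 3), (13, b, a, 32, t, w, 5), (13, b, a, 32, v, t, 27), (13, b, a, 32, v, t, 3), (13, n, y, 18, t, w, 5), (13, n, y, 18, v, t, 27), (13, n, y, 18, v, t, 3), (13, q, p, 32, t, w, 5), (13, q, p, 32, v, t, 27), (13, q, p, 32, v, t, 3), (13, r, p, 16, t, w, 5), (13, r, p, 16, v, t, 27), (13, r, p, 16, v, t, 3), (15, d, v, 27, v, z, 27), (15, d, v, 27, v, z, 3), (15, x, r, 9, v, z, 27), (15, x, r, 9, v, z, 3)}
π_{B, F} gives {(t, 16), (t, 18), (t, 20), (t, 32), (v, 16), (v, 18), (v, 20), (v, 27), (v, 32), (v, 9)} (9 duplicate(s) eliminated).

{(t, 16), (t, 18), (t, 20), (t, 32), (v, 16), (v, 18), (v, 20), (v, 27), (v, 32), (v, 9)}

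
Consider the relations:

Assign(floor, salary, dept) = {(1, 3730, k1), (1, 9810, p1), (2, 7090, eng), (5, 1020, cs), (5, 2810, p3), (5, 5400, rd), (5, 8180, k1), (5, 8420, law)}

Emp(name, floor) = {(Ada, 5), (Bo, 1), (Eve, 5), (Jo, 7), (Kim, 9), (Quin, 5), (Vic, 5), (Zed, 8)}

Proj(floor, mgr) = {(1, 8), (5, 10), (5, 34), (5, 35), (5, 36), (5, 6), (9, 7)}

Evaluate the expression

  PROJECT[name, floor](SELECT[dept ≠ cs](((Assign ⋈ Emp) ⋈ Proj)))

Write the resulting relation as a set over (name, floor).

{(Ada, 5), (Bo, 1), (Eve, 5), (Quin, 5), (Vic, 5)}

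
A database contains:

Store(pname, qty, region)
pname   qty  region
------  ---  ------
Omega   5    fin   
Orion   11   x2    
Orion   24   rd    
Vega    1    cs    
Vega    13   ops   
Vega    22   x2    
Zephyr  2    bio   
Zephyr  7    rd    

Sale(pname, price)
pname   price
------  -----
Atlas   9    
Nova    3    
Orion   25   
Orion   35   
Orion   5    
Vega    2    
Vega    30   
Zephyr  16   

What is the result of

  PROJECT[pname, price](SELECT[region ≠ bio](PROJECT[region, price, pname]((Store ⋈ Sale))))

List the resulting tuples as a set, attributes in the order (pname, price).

Joining Store and Sale on pname yields {(Orion, 11, x2, 25), (Orion, 11, x2, 35), (Orion, 11, x2, 5), (Orion, 24, rd, 25), (Orion, 24, rd, 35), (Orion, 24, rd, 5), (Vega, 1, cs, 2), (Vega, 1, cs, 30), (Vega, 13, ops, 2), (Vega, 13, ops, 30), (Vega, 22, x2, 2), (Vega, 22, x2, 30), (Zephyr, 2, bio, 16), (Zephyr, 7, rd, 16)}.
π_{region, price, pname} gives {(bio, 16, Zephyr), (cs, 2, Vega), (cs, 30, Vega), (ops, 2, Vega), (ops, 30, Vega), (rd, 16, Zephyr), (rd, 25, Orion), (rd, 35, Orion), (rd, 5, Orion), (x2, 2, Vega), (x2, 25, Orion), (x2, 30, Vega), (x2, 35, Orion), (x2, 5, Orion)}.
σ[region ≠ bio]: keep tuples satisfying region ≠ bio → {(cs, 2, Vega), (cs, 30, Vega), (ops, 2, Vega), (ops, 30, Vega), (rd, 16, Zephyr), (rd, 25, Orion), (rd, 35, Orion), (rd, 5, Orion), (x2, 2, Vega), (x2, 25, Orion), (x2, 30, Vega), (x2, 35, Orion), (x2, 5, Orion)}
π_{pname, price} gives {(Orion, 25), (Orion, 35), (Orion, 5), (Vega, 2), (Vega, 30), (Zephyr, 16)} (7 duplicate(s) eliminated).

{(Orion, 25), (Orion, 35), (Orion, 5), (Vega, 2), (Vega, 30), (Zephyr, 16)}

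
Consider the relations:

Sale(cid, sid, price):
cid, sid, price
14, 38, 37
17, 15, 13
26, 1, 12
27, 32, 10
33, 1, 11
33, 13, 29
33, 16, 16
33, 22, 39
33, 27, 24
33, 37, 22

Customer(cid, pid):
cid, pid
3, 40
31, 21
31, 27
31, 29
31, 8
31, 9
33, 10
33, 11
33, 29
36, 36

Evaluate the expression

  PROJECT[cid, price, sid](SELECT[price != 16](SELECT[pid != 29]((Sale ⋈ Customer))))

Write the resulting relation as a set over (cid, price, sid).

{(33, 11, 1), (33, 22, 37), (33, 24, 27), (33, 29, 13), (33, 39, 22)}

Joining Sale and Customer on cid yields {(33, 1, 11, 10), (33, 1, 11, 11), (33, 1, 11, 29), (33, 13, 29, 10), (33, 13, 29, 11), (33, 13, 29, 29), (33, 16, 16, 10), (33, 16, 16, 11), (33, 16, 16, 29), (33, 22, 39, 10), (33, 22, 39, 11), (33, 22, 39, 29), (33, 27, 24, 10), (33, 27, 24, 11), (33, 27, 24, 29), (33, 37, 22, 10), (33, 37, 22, 11), (33, 37, 22, 29)}.
σ[pid != 29]: keep tuples satisfying pid != 29 → {(33, 1, 11, 10), (33, 1, 11, 11), (33, 13, 29, 10), (33, 13, 29, 11), (33, 16, 16, 10), (33, 16, 16, 11), (33, 22, 39, 10), (33, 22, 39, 11), (33, 27, 24, 10), (33, 27, 24, 11), (33, 37, 22, 10), (33, 37, 22, 11)}
σ[price != 16]: keep tuples satisfying price != 16 → {(33, 1, 11, 10), (33, 1, 11, 11), (33, 13, 29, 10), (33, 13, 29, 11), (33, 22, 39, 10), (33, 22, 39, 11), (33, 27, 24, 10), (33, 27, 24, 11), (33, 37, 22, 10), (33, 37, 22, 11)}
π[cid, price, sid]: project onto (cid, price, sid) (5 duplicate(s) eliminated) → {(33, 11, 1), (33, 22, 37), (33, 24, 27), (33, 29, 13), (33, 39, 22)}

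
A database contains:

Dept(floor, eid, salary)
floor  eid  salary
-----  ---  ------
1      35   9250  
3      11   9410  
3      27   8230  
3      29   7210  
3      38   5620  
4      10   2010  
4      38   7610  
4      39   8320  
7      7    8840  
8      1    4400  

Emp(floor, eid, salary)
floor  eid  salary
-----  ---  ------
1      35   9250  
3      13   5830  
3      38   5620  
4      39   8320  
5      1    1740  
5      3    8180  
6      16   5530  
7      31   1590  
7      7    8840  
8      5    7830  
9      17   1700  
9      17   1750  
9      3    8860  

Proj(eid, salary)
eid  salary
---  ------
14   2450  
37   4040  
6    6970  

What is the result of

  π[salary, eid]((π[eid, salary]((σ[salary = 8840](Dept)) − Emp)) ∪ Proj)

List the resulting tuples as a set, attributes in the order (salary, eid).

{(2450, 14), (4040, 37), (6970, 6)}

Selection salary = 8840: {(7, 7, 8840)}
Set difference of the two operands is {}.
π[eid, salary]: project onto (eid, salary) → {}
Set union of the two operands is {(14, 2450), (37, 4040), (6, 6970)}.
π[salary, eid]: project onto (salary, eid) → {(2450, 14), (4040, 37), (6970, 6)}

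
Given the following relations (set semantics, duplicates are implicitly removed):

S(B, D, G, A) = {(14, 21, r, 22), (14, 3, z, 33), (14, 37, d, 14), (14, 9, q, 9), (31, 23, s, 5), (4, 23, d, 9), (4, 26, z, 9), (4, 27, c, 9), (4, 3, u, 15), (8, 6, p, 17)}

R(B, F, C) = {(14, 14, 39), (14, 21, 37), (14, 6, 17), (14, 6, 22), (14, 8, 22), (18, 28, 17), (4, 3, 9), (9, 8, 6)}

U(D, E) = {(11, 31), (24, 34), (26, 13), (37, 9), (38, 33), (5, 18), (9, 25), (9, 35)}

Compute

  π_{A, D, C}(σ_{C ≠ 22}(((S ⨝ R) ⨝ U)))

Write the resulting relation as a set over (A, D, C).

{(14, 37, 17), (14, 37, 37), (14, 37, 39), (9, 26, 9), (9, 9, 17), (9, 9, 37), (9, 9, 39)}

Natural join on B: {(14, 21, r, 22, 14, 39), (14, 21, r, 22, 21, 37), (14, 21, r, 22, 6, 17), (14, 21, r, 22, 6, 22), (14, 21, r, 22, 8, 22), (14, 3, z, 33, 14, 39), (14, 3, z, 33, 21, 37), (14, 3, z, 33, 6, 17), (14, 3, z, 33, 6, 22), (14, 3, z, 33, 8, 22), (14, 37, d, 14, 14, 39), (14, 37, d, 14, 21, 37), (14, 37, d, 14, 6, 17), (14, 37, d, 14, 6, 22), (14, 37, d, 14, 8, 22), (14, 9, q, 9, 14, 39), (14, 9, q, 9, 21, 37), (14, 9, q, 9, 6, 17), (14, 9, q, 9, 6, 22), (14, 9, q, 9, 8, 22), (4, 23, d, 9, 3, 9), (4, 26, z, 9, 3, 9), (4, 27, c, 9, 3, 9), (4, 3, u, 15, 3, 9)}
Natural join on D: {(14, 37, d, 14, 14, 39, 9), (14, 37, d, 14, 21, 37, 9), (14, 37, d, 14, 6, 17, 9), (14, 37, d, 14, 6, 22, 9), (14, 37, d, 14, 8, 22, 9), (14, 9, q, 9, 14, 39, 25), (14, 9, q, 9, 14, 39, 35), (14, 9, q, 9, 21, 37, 25), (14, 9, q, 9, 21, 37, 35), (14, 9, q, 9, 6, 17, 25), (14, 9, q, 9, 6, 17, 35), (14, 9, q, 9, 6, 22, 25), (14, 9, q, 9, 6, 22, 35), (14, 9, q, 9, 8, 22, 25), (14, 9, q, 9, 8, 22, 35), (4, 26, z, 9, 3, 9, 13)}
σ[C ≠ 22]: keep tuples satisfying C ≠ 22 → {(14, 37, d, 14, 14, 39, 9), (14, 37, d, 14, 21, 37, 9), (14, 37, d, 14, 6, 17, 9), (14, 9, q, 9, 14, 39, 25), (14, 9, q, 9, 14, 39, 35), (14, 9, q, 9, 21, 37, 25), (14, 9, q, 9, 21, 37, 35), (14, 9, q, 9, 6, 17, 25), (14, 9, q, 9, 6, 17, 35), (4, 26, z, 9, 3, 9, 13)}
Keep only column(s) A, D, C (3 duplicate(s) eliminated): {(14, 37, 17), (14, 37, 37), (14, 37, 39), (9, 26, 9), (9, 9, 17), (9, 9, 37), (9, 9, 39)}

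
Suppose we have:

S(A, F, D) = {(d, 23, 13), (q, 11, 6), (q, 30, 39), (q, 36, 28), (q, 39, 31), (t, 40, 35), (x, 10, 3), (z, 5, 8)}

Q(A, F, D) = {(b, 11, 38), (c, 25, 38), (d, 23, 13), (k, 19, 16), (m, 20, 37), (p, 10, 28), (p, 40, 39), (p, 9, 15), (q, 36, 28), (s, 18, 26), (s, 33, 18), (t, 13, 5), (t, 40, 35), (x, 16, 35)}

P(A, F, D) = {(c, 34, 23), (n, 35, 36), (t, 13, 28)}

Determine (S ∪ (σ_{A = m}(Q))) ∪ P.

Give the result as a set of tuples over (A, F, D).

Apply σ_{A = m}; surviving tuples: {(m, 20, 37)}
Union: {(d, 23, 13), (q, 11, 6), (q, 30, 39), (q, 36, 28), (q, 39, 31), (t, 40, 35), (x, 10, 3), (z, 5, 8)} with {(m, 20, 37)} → {(d, 23, 13), (m, 20, 37), (q, 11, 6), (q, 30, 39), (q, 36, 28), (q, 39, 31), (t, 40, 35), (x, 10, 3), (z, 5, 8)}
Union: {(d, 23, 13), (m, 20, 37), (q, 11, 6), (q, 30, 39), (q, 36, 28), (q, 39, 31), (t, 40, 35), (x, 10, 3), (z, 5, 8)} with {(c, 34, 23), (n, 35, 36), (t, 13, 28)} → {(c, 34, 23), (d, 23, 13), (m, 20, 37), (n, 35, 36), (q, 11, 6), (q, 30, 39), (q, 36, 28), (q, 39, 31), (t, 13, 28), (t, 40, 35), (x, 10, 3), (z, 5, 8)}

{(c, 34, 23), (d, 23, 13), (m, 20, 37), (n, 35, 36), (q, 11, 6), (q, 30, 39), (q, 36, 28), (q, 39, 31), (t, 13, 28), (t, 40, 35), (x, 10, 3), (z, 5, 8)}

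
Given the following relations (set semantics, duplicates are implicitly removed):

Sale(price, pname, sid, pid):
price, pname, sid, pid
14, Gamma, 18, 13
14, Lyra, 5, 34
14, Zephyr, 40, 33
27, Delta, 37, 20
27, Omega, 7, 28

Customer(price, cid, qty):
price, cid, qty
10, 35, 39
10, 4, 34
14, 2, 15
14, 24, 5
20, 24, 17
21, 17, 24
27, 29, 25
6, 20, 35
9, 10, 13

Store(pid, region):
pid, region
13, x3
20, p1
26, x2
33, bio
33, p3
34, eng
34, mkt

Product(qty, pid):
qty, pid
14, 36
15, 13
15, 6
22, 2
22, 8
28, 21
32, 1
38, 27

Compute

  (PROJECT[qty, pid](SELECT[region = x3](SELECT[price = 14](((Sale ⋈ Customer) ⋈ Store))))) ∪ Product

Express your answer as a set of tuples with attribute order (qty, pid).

{(14, 36), (15, 13), (15, 6), (22, 2), (22, 8), (28, 21), (32, 1), (38, 27), (5, 13)}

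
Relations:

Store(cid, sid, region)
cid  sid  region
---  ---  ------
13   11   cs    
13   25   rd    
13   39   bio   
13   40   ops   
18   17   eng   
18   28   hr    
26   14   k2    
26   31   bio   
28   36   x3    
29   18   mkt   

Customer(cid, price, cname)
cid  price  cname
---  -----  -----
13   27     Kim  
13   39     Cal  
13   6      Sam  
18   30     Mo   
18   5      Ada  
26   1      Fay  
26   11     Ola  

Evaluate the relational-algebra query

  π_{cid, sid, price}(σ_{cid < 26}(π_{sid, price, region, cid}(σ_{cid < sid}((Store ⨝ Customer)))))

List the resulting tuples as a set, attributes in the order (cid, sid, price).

Store ⋈ Customer (natural join on cid): {(13, 11, cs, 27, Kim), (13, 11, cs, 39, Cal), (13, 11, cs, 6, Sam), (13, 25, rd, 27, Kim), (13, 25, rd, 39, Cal), (13, 25, rd, 6, Sam), (13, 39, bio, 27, Kim), (13, 39, bio, 39, Cal), (13, 39, bio, 6, Sam), (13, 40, ops, 27, Kim), (13, 40, ops, 39, Cal), (13, 40, ops, 6, Sam), (18, 17, eng, 30, Mo), (18, 17, eng, 5, Ada), (18, 28, hr, 30, Mo), (18, 28, hr, 5, Ada), (26, 14, k2, 1, Fay), (26, 14, k2, 11, Ola), (26, 31, bio, 1, Fay), (26, 31, bio, 11, Ola)}
Selection cid < sid: {(13, 25, rd, 27, Kim), (13, 25, rd, 39, Cal), (13, 25, rd, 6, Sam), (13, 39, bio, 27, Kim), (13, 39, bio, 39, Cal), (13, 39, bio, 6, Sam), (13, 40, ops, 27, Kim), (13, 40, ops, 39, Cal), (13, 40, ops, 6, Sam), (18, 28, hr, 30, Mo), (18, 28, hr, 5, Ada), (26, 31, bio, 1, Fay), (26, 31, bio, 11, Ola)}
π_{sid, price, region, cid} gives {(25, 27, rd, 13), (25, 39, rd, 13), (25, 6, rd, 13), (28, 30, hr, 18), (28, 5, hr, 18), (31, 1, bio, 26), (31, 11, bio, 26), (39, 27, bio, 13), (39, 39, bio, 13), (39, 6, bio, 13), (40, 27, ops, 13), (40, 39, ops, 13), (40, 6, ops, 13)}.
Selection cid < 26: {(25, 27, rd, 13), (25, 39, rd, 13), (25, 6, rd, 13), (28, 30, hr, 18), (28, 5, hr, 18), (39, 27, bio, 13), (39, 39, bio, 13), (39, 6, bio, 13), (40, 27, ops, 13), (40, 39, ops, 13), (40, 6, ops, 13)}
π_{cid, sid, price} gives {(13, 25, 27), (13, 25, 39), (13, 25, 6), (13, 39, 27), (13, 39, 39), (13, 39, 6), (13, 40, 27), (13, 40, 39), (13, 40, 6), (18, 28, 30), (18, 28, 5)}.

{(13, 25, 27), (13, 25, 39), (13, 25, 6), (13, 39, 27), (13, 39, 39), (13, 39, 6), (13, 40, 27), (13, 40, 39), (13, 40, 6), (18, 28, 30), (18, 28, 5)}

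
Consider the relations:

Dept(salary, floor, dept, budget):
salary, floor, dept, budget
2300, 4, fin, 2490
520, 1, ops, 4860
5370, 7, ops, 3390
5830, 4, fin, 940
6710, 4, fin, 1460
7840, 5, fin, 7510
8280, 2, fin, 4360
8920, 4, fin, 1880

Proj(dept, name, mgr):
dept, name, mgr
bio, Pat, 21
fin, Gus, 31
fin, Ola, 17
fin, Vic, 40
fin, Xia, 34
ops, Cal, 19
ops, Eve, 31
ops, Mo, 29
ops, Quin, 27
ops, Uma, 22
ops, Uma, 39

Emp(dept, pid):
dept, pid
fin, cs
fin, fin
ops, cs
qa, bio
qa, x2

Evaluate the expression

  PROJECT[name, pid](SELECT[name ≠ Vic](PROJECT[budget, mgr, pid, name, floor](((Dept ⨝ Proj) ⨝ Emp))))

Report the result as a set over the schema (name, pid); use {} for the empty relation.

{(Cal, cs), (Eve, cs), (Gus, cs), (Gus, fin), (Mo, cs), (Ola, cs), (Ola, fin), (Quin, cs), (Uma, cs), (Xia, cs), (Xia, fin)}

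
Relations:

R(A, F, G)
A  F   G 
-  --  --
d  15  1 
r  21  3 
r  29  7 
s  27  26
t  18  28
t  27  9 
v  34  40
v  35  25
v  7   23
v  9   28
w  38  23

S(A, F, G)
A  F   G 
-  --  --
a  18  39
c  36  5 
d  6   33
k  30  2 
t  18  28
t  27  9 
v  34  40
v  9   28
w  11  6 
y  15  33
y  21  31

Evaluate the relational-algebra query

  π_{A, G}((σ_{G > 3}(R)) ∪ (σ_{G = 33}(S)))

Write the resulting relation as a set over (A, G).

{(d, 33), (r, 7), (s, 26), (t, 28), (t, 9), (v, 23), (v, 25), (v, 28), (v, 40), (w, 23), (y, 33)}

Selection G > 3: {(r, 29, 7), (s, 27, 26), (t, 18, 28), (t, 27, 9), (v, 34, 40), (v, 35, 25), (v, 7, 23), (v, 9, 28), (w, 38, 23)}
Selection G = 33: {(d, 6, 33), (y, 15, 33)}
Set union of the two operands is {(d, 6, 33), (r, 29, 7), (s, 27, 26), (t, 18, 28), (t, 27, 9), (v, 34, 40), (v, 35, 25), (v, 7, 23), (v, 9, 28), (w, 38, 23), (y, 15, 33)}.
π[A, G]: project onto (A, G) → {(d, 33), (r, 7), (s, 26), (t, 28), (t, 9), (v, 23), (v, 25), (v, 28), (v, 40), (w, 23), (y, 33)}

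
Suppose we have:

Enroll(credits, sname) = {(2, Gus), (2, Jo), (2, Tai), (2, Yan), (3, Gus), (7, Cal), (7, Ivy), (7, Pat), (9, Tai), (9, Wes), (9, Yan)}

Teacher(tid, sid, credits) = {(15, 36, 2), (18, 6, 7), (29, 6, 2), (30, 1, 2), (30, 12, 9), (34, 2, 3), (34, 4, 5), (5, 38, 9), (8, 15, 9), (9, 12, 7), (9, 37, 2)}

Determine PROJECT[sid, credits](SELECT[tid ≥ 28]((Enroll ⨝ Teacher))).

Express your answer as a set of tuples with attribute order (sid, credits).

{(1, 2), (12, 9), (2, 3), (6, 2)}

Enroll ⋈ Teacher (natural join on credits): {(2, Gus, 15, 36), (2, Gus, 29, 6), (2, Gus, 30, 1), (2, Gus, 9, 37), (2, Jo, 15, 36), (2, Jo, 29, 6), (2, Jo, 30, 1), (2, Jo, 9, 37), (2, Tai, 15, 36), (2, Tai, 29, 6), (2, Tai, 30, 1), (2, Tai, 9, 37), (2, Yan, 15, 36), (2, Yan, 29, 6), (2, Yan, 30, 1), (2, Yan, 9, 37), (3, Gus, 34, 2), (7, Cal, 18, 6), (7, Cal, 9, 12), (7, Ivy, 18, 6), (7, Ivy, 9, 12), (7, Pat, 18, 6), (7, Pat, 9, 12), (9, Tai, 30, 12), (9, Tai, 5, 38), (9, Tai, 8, 15), (9, Wes, 30, 12), (9, Wes, 5, 38), (9, Wes, 8, 15), (9, Yan, 30, 12), (9, Yan, 5, 38), (9, Yan, 8, 15)}
σ[tid ≥ 28]: keep tuples satisfying tid ≥ 28 → {(2, Gus, 29, 6), (2, Gus, 30, 1), (2, Jo, 29, 6), (2, Jo, 30, 1), (2, Tai, 29, 6), (2, Tai, 30, 1), (2, Yan, 29, 6), (2, Yan, 30, 1), (3, Gus, 34, 2), (9, Tai, 30, 12), (9, Wes, 30, 12), (9, Yan, 30, 12)}
Projecting to sid, credits (8 duplicate(s) eliminated): {(1, 2), (12, 9), (2, 3), (6, 2)}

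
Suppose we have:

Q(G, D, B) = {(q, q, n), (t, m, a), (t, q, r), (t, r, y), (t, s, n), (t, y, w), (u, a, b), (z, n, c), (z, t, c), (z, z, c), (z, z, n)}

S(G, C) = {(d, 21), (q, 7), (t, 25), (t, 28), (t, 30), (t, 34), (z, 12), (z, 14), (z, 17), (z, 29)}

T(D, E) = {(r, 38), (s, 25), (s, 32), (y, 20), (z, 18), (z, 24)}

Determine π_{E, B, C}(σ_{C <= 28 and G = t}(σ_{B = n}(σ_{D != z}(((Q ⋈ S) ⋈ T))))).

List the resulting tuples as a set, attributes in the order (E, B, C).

{(25, n, 25), (25, n, 28), (32, n, 25), (32, n, 28)}

Natural join on G: {(q, q, n, 7), (t, m, a, 25), (t, m, a, 28), (t, m, a, 30), (t, m, a, 34), (t, q, r, 25), (t, q, r, 28), (t, q, r, 30), (t, q, r, 34), (t, r, y, 25), (t, r, y, 28), (t, r, y, 30), (t, r, y, 34), (t, s, n, 25), (t, s, n, 28), (t, s, n, 30), (t, s, n, 34), (t, y, w, 25), (t, y, w, 28), (t, y, w, 30), (t, y, w, 34), (z, n, c, 12), (z, n, c, 14), (z, n, c, 17), (z, n, c, 29), (z, t, c, 12), (z, t, c, 14), (z, t, c, 17), (z, t, c, 29), (z, z, c, 12), (z, z, c, 14), (z, z, c, 17), (z, z, c, 29), (z, z, n, 12), (z, z, n, 14), (z, z, n, 17), (z, z, n, 29)}
Natural join on D: {(t, r, y, 25, 38), (t, r, y, 28, 38), (t, r, y, 30, 38), (t, r, y, 34, 38), (t, s, n, 25, 25), (t, s, n, 25, 32), (t, s, n, 28, 25), (t, s, n, 28, 32), (t, s, n, 30, 25), (t, s, n, 30, 32), (t, s, n, 34, 25), (t, s, n, 34, 32), (t, y, w, 25, 20), (t, y, w, 28, 20), (t, y, w, 30, 20), (t, y, w, 34, 20), (z, z, c, 12, 18), (z, z, c, 12, 24), (z, z, c, 14, 18), (z, z, c, 14, 24), (z, z, c, 17, 18), (z, z, c, 17, 24), (z, z, c, 29, 18), (z, z, c, 29, 24), (z, z, n, 12, 18), (z, z, n, 12, 24), (z, z, n, 14, 18), (z, z, n, 14, 24), (z, z, n, 17, 18), (z, z, n, 17, 24), (z, z, n, 29, 18), (z, z, n, 29, 24)}
σ[D != z]: keep tuples satisfying D != z → {(t, r, y, 25, 38), (t, r, y, 28, 38), (t, r, y, 30, 38), (t, r, y, 34, 38), (t, s, n, 25, 25), (t, s, n, 25, 32), (t, s, n, 28, 25), (t, s, n, 28, 32), (t, s, n, 30, 25), (t, s, n, 30, 32), (t, s, n, 34, 25), (t, s, n, 34, 32), (t, y, w, 25, 20), (t, y, w, 28, 20), (t, y, w, 30, 20), (t, y, w, 34, 20)}
σ[B = n]: keep tuples satisfying B = n → {(t, s, n, 25, 25), (t, s, n, 25, 32), (t, s, n, 28, 25), (t, s, n, 28, 32), (t, s, n, 30, 25), (t, s, n, 30, 32), (t, s, n, 34, 25), (t, s, n, 34, 32)}
σ[C <= 28 and G = t]: keep tuples satisfying C <= 28 and G = t → {(t, s, n, 25, 25), (t, s, n, 25, 32), (t, s, n, 28, 25), (t, s, n, 28, 32)}
Keep only column(s) E, B, C: {(25, n, 25), (25, n, 28), (32, n, 25), (32, n, 28)}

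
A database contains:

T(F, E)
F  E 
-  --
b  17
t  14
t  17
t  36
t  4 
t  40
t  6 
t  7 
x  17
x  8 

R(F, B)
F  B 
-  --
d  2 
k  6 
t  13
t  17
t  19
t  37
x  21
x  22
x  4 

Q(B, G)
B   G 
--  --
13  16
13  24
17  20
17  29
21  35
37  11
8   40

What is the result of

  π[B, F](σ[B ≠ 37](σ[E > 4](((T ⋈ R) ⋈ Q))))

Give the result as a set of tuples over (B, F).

{(13, t), (17, t), (21, x)}

T ⋈ R (natural join on F): {(t, 14, 13), (t, 14, 17), (t, 14, 19), (t, 14, 37), (t, 17, 13), (t, 17, 17), (t, 17, 19), (t, 17, 37), (t, 36, 13), (t, 36, 17), (t, 36, 19), (t, 36, 37), (t, 4, 13), (t, 4, 17), (t, 4, 19), (t, 4, 37), (t, 40, 13), (t, 40, 17), (t, 40, 19), (t, 40, 37), (t, 6, 13), (t, 6, 17), (t, 6, 19), (t, 6, 37), (t, 7, 13), (t, 7, 17), (t, 7, 19), (t, 7, 37), (x, 17, 21), (x, 17, 22), (x, 17, 4), (x, 8, 21), (x, 8, 22), (x, 8, 4)}
(T ⋈ R) ⋈ Q (natural join on B): {(t, 14, 13, 16), (t, 14, 13, 24), (t, 14, 17, 20), (t, 14, 17, 29), (t, 14, 37, 11), (t, 17, 13, 16), (t, 17, 13, 24), (t, 17, 17, 20), (t, 17, 17, 29), (t, 17, 37, 11), (t, 36, 13, 16), (t, 36, 13, 24), (t, 36, 17, 20), (t, 36, 17, 29), (t, 36, 37, 11), (t, 4, 13, 16), (t, 4, 13, 24), (t, 4, 17, 20), (t, 4, 17, 29), (t, 4, 37, 11), (t, 40, 13, 16), (t, 40, 13, 24), (t, 40, 17, 20), (t, 40, 17, 29), (t, 40, 37, 11), (t, 6, 13, 16), (t, 6, 13, 24), (t, 6, 17, 20), (t, 6, 17, 29), (t, 6, 37, 11), (t, 7, 13, 16), (t, 7, 13, 24), (t, 7, 17, 20), (t, 7, 17, 29), (t, 7, 37, 11), (x, 17, 21, 35), (x, 8, 21, 35)}
σ[E > 4]: keep tuples satisfying E > 4 → {(t, 14, 13, 16), (t, 14, 13, 24), (t, 14, 17, 20), (t, 14, 17, 29), (t, 14, 37, 11), (t, 17, 13, 16), (t, 17, 13, 24), (t, 17, 17, 20), (t, 17, 17, 29), (t, 17, 37, 11), (t, 36, 13, 16), (t, 36, 13, 24), (t, 36, 17, 20), (t, 36, 17, 29), (t, 36, 37, 11), (t, 40, 13, 16), (t, 40, 13, 24), (t, 40, 17, 20), (t, 40, 17, 29), (t, 40, 37, 11), (t, 6, 13, 16), (t, 6, 13, 24), (t, 6, 17, 20), (t, 6, 17, 29), (t, 6, 37, 11), (t, 7, 13, 16), (t, 7, 13, 24), (t, 7, 17, 20), (t, 7, 17, 29), (t, 7, 37, 11), (x, 17, 21, 35), (x, 8, 21, 35)}
σ[B ≠ 37]: keep tuples satisfying B ≠ 37 → {(t, 14, 13, 16), (t, 14, 13, 24), (t, 14, 17, 20), (t, 14, 17, 29), (t, 17, 13, 16), (t, 17, 13, 24), (t, 17, 17, 20), (t, 17, 17, 29), (t, 36, 13, 16), (t, 36, 13, 24), (t, 36, 17, 20), (t, 36, 17, 29), (t, 40, 13, 16), (t, 40, 13, 24), (t, 40, 17, 20), (t, 40, 17, 29), (t, 6, 13, 16), (t, 6, 13, 24), (t, 6, 17, 20), (t, 6, 17, 29), (t, 7, 13, 16), (t, 7, 13, 24), (t, 7, 17, 20), (t, 7, 17, 29), (x, 17, 21, 35), (x, 8, 21, 35)}
π[B, F]: project onto (B, F) (23 duplicate(s) eliminated) → {(13, t), (17, t), (21, x)}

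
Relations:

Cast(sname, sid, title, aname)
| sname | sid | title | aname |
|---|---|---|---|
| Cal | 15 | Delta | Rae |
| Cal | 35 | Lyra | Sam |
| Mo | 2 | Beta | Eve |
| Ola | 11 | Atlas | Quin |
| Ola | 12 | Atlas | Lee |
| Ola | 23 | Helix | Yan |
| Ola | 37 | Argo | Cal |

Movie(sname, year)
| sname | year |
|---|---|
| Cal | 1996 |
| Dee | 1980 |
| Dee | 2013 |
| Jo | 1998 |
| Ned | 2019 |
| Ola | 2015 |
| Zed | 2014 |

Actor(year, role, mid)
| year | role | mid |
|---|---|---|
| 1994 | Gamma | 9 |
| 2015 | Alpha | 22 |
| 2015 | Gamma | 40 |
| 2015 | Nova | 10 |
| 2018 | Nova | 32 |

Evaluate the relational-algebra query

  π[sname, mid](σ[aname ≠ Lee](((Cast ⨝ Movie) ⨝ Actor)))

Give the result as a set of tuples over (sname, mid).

Joining Cast and Movie on sname yields {(Cal, 15, Delta, Rae, 1996), (Cal, 35, Lyra, Sam, 1996), (Ola, 11, Atlas, Quin, 2015), (Ola, 12, Atlas, Lee, 2015), (Ola, 23, Helix, Yan, 2015), (Ola, 37, Argo, Cal, 2015)}.
Joining (Cast ⨝ Movie) and Actor on year yields {(Ola, 11, Atlas, Quin, 2015, Alpha, 22), (Ola, 11, Atlas, Quin, 2015, Gamma, 40), (Ola, 11, Atlas, Quin, 2015, Nova, 10), (Ola, 12, Atlas, Lee, 2015, Alpha, 22), (Ola, 12, Atlas, Lee, 2015, Gamma, 40), (Ola, 12, Atlas, Lee, 2015, Nova, 10), (Ola, 23, Helix, Yan, 2015, Alpha, 22), (Ola, 23, Helix, Yan, 2015, Gamma, 40), (Ola, 23, Helix, Yan, 2015, Nova, 10), (Ola, 37, Argo, Cal, 2015, Alpha, 22), (Ola, 37, Argo, Cal, 2015, Gamma, 40), (Ola, 37, Argo, Cal, 2015, Nova, 10)}.
Selection aname ≠ Lee: {(Ola, 11, Atlas, Quin, 2015, Alpha, 22), (Ola, 11, Atlas, Quin, 2015, Gamma, 40), (Ola, 11, Atlas, Quin, 2015, Nova, 10), (Ola, 23, Helix, Yan, 2015, Alpha, 22), (Ola, 23, Helix, Yan, 2015, Gamma, 40), (Ola, 23, Helix, Yan, 2015, Nova, 10), (Ola, 37, Argo, Cal, 2015, Alpha, 22), (Ola, 37, Argo, Cal, 2015, Gamma, 40), (Ola, 37, Argo, Cal, 2015, Nova, 10)}
Projecting to sname, mid (6 duplicate(s) eliminated): {(Ola, 10), (Ola, 22), (Ola, 40)}

{(Ola, 10), (Ola, 22), (Ola, 40)}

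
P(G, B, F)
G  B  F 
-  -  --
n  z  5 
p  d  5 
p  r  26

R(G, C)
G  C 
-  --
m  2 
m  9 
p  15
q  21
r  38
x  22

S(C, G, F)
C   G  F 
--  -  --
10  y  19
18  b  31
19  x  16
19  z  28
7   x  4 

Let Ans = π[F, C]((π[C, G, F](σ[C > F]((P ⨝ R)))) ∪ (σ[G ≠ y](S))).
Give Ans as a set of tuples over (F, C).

P ⋈ R (natural join on G): {(p, d, 5, 15), (p, r, 26, 15)}
Selection C > F: {(p, d, 5, 15)}
π_{C, G, F} gives {(15, p, 5)}.
Selection G ≠ y: {(18, b, 31), (19, x, 16), (19, z, 28), (7, x, 4)}
Union: {(15, p, 5)} with {(18, b, 31), (19, x, 16), (19, z, 28), (7, x, 4)} → {(15, p, 5), (18, b, 31), (19, x, 16), (19, z, 28), (7, x, 4)}
π_{F, C} gives {(16, 19), (28, 19), (31, 18), (4, 7), (5, 15)}.

{(16, 19), (28, 19), (31, 18), (4, 7), (5, 15)}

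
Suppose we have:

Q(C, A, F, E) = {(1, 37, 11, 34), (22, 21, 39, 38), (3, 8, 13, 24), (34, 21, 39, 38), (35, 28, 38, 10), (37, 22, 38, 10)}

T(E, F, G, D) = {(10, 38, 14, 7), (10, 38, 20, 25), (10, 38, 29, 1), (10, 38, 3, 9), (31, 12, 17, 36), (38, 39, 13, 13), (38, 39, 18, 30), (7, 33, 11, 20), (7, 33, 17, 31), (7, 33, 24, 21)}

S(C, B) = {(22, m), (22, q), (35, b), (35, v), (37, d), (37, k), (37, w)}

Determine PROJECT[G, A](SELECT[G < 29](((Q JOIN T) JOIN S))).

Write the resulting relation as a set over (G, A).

Joining Q and T on F, E yields {(22, 21, 39, 38, 13, 13), (22, 21, 39, 38, 18, 30), (34, 21, 39, 38, 13, 13), (34, 21, 39, 38, 18, 30), (35, 28, 38, 10, 14, 7), (35, 28, 38, 10, 20, 25), (35, 28, 38, 10, 29, 1), (35, 28, 38, 10, 3, 9), (37, 22, 38, 10, 14, 7), (37, 22, 38, 10, 20, 25), (37, 22, 38, 10, 29, 1), (37, 22, 38, 10, 3, 9)}.
Joining (Q JOIN T) and S on C yields {(22, 21, 39, 38, 13, 13, m), (22, 21, 39, 38, 13, 13, q), (22, 21, 39, 38, 18, 30, m), (22, 21, 39, 38, 18, 30, q), (35, 28, 38, 10, 14, 7, b), (35, 28, 38, 10, 14, 7, v), (35, 28, 38, 10, 20, 25, b), (35, 28, 38, 10, 20, 25, v), (35, 28, 38, 10, 29, 1, b), (35, 28, 38, 10, 29, 1, v), (35, 28, 38, 10, 3, 9, b), (35, 28, 38, 10, 3, 9, v), (37, 22, 38, 10, 14, 7, d), (37, 22, 38, 10, 14, 7, k), (37, 22, 38, 10, 14, 7, w), (37, 22, 38, 10, 20, 25, d), (37, 22, 38, 10, 20, 25, k), (37, 22, 38, 10, 20, 25, w), (37, 22, 38, 10, 29, 1, d), (37, 22, 38, 10, 29, 1, k), (37, 22, 38, 10, 29, 1, w), (37, 22, 38, 10, 3, 9, d), (37, 22, 38, 10, 3, 9, k), (37, 22, 38, 10, 3, 9, w)}.
Selection G < 29: {(22, 21, 39, 38, 13, 13, m), (22, 21, 39, 38, 13, 13, q), (22, 21, 39, 38, 18, 30, m), (22, 21, 39, 38, 18, 30, q), (35, 28, 38, 10, 14, 7, b), (35, 28, 38, 10, 14, 7, v), (35, 28, 38, 10, 20, 25, b), (35, 28, 38, 10, 20, 25, v), (35, 28, 38, 10, 3, 9, b), (35, 28, 38, 10, 3, 9, v), (37, 22, 38, 10, 14, 7, d), (37, 22, 38, 10, 14, 7, k), (37, 22, 38, 10, 14, 7, w), (37, 22, 38, 10, 20, 25, d), (37, 22, 38, 10, 20, 25, k), (37, 22, 38, 10, 20, 25, w), (37, 22, 38, 10, 3, 9, d), (37, 22, 38, 10, 3, 9, k), (37, 22, 38, 10, 3, 9, w)}
Keep only column(s) G, A (11 duplicate(s) eliminated): {(13, 21), (14, 22), (14, 28), (18, 21), (20, 22), (20, 28), (3, 22), (3, 28)}

{(13, 21), (14, 22), (14, 28), (18, 21), (20, 22), (20, 28), (3, 22), (3, 28)}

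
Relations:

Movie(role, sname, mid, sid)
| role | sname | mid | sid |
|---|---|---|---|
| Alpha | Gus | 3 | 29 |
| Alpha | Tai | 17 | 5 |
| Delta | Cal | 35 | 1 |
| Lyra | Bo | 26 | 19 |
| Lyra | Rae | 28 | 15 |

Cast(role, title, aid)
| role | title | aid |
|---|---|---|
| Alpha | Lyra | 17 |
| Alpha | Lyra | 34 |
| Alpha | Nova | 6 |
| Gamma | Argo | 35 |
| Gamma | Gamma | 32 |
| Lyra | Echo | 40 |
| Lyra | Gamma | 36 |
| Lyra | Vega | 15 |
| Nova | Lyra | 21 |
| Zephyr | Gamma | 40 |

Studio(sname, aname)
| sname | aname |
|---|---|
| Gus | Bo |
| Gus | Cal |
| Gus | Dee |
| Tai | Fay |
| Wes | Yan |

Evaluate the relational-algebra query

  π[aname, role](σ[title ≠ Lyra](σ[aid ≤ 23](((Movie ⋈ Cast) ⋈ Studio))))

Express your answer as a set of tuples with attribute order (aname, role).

{(Bo, Alpha), (Cal, Alpha), (Dee, Alpha), (Fay, Alpha)}

Natural join on role: {(Alpha, Gus, 3, 29, Lyra, 17), (Alpha, Gus, 3, 29, Lyra, 34), (Alpha, Gus, 3, 29, Nova, 6), (Alpha, Tai, 17, 5, Lyra, 17), (Alpha, Tai, 17, 5, Lyra, 34), (Alpha, Tai, 17, 5, Nova, 6), (Lyra, Bo, 26, 19, Echo, 40), (Lyra, Bo, 26, 19, Gamma, 36), (Lyra, Bo, 26, 19, Vega, 15), (Lyra, Rae, 28, 15, Echo, 40), (Lyra, Rae, 28, 15, Gamma, 36), (Lyra, Rae, 28, 15, Vega, 15)}
Natural join on sname: {(Alpha, Gus, 3, 29, Lyra, 17, Bo), (Alpha, Gus, 3, 29, Lyra, 17, Cal), (Alpha, Gus, 3, 29, Lyra, 17, Dee), (Alpha, Gus, 3, 29, Lyra, 34, Bo), (Alpha, Gus, 3, 29, Lyra, 34, Cal), (Alpha, Gus, 3, 29, Lyra, 34, Dee), (Alpha, Gus, 3, 29, Nova, 6, Bo), (Alpha, Gus, 3, 29, Nova, 6, Cal), (Alpha, Gus, 3, 29, Nova, 6, Dee), (Alpha, Tai, 17, 5, Lyra, 17, Fay), (Alpha, Tai, 17, 5, Lyra, 34, Fay), (Alpha, Tai, 17, 5, Nova, 6, Fay)}
σ[aid ≤ 23]: keep tuples satisfying aid ≤ 23 → {(Alpha, Gus, 3, 29, Lyra, 17, Bo), (Alpha, Gus, 3, 29, Lyra, 17, Cal), (Alpha, Gus, 3, 29, Lyra, 17, Dee), (Alpha, Gus, 3, 29, Nova, 6, Bo), (Alpha, Gus, 3, 29, Nova, 6, Cal), (Alpha, Gus, 3, 29, Nova, 6, Dee), (Alpha, Tai, 17, 5, Lyra, 17, Fay), (Alpha, Tai, 17, 5, Nova, 6, Fay)}
σ[title ≠ Lyra]: keep tuples satisfying title ≠ Lyra → {(Alpha, Gus, 3, 29, Nova, 6, Bo), (Alpha, Gus, 3, 29, Nova, 6, Cal), (Alpha, Gus, 3, 29, Nova, 6, Dee), (Alpha, Tai, 17, 5, Nova, 6, Fay)}
π[aname, role]: project onto (aname, role) → {(Bo, Alpha), (Cal, Alpha), (Dee, Alpha), (Fay, Alpha)}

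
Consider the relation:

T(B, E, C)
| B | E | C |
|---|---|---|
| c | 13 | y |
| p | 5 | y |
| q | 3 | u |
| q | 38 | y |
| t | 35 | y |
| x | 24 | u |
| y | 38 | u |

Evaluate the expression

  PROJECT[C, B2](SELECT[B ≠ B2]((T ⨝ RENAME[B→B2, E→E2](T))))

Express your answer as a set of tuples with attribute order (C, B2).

ρ[B→B2, E→E2]: schema becomes (B2, E2, C); tuples unchanged.
Natural join on C: {(c, 13, y, c, 13), (c, 13, y, p, 5), (c, 13, y, q, 38), (c, 13, y, t, 35), (p, 5, y, c, 13), (p, 5, y, p, 5), (p, 5, y, q, 38), (p, 5, y, t, 35), (q, 3, u, q, 3), (q, 3, u, x, 24), (q, 3, u, y, 38), (q, 38, y, c, 13), (q, 38, y, p, 5), (q, 38, y, q, 38), (q, 38, y, t, 35), (t, 35, y, c, 13), (t, 35, y, p, 5), (t, 35, y, q, 38), (t, 35, y, t, 35), (x, 24, u, q, 3), (x, 24, u, x, 24), (x, 24, u, y, 38), (y, 38, u, q, 3), (y, 38, u, x, 24), (y, 38, u, y, 38)}
Selection B ≠ B2: {(c, 13, y, p, 5), (c, 13, y, q, 38), (c, 13, y, t, 35), (p, 5, y, c, 13), (p, 5, y, q, 38), (p, 5, y, t, 35), (q, 3, u, x, 24), (q, 3, u, y, 38), (q, 38, y, c, 13), (q, 38, y, p, 5), (q, 38, y, t, 35), (t, 35, y, c, 13), (t, 35, y, p, 5), (t, 35, y, q, 38), (x, 24, u, q, 3), (x, 24, u, y, 38), (y, 38, u, q, 3), (y, 38, u, x, 24)}
Keep only column(s) C, B2 (11 duplicate(s) eliminated): {(u, q), (u, x), (u, y), (y, c), (y, p), (y, q), (y, t)}

{(u, q), (u, x), (u, y), (y, c), (y, p), (y, q), (y, t)}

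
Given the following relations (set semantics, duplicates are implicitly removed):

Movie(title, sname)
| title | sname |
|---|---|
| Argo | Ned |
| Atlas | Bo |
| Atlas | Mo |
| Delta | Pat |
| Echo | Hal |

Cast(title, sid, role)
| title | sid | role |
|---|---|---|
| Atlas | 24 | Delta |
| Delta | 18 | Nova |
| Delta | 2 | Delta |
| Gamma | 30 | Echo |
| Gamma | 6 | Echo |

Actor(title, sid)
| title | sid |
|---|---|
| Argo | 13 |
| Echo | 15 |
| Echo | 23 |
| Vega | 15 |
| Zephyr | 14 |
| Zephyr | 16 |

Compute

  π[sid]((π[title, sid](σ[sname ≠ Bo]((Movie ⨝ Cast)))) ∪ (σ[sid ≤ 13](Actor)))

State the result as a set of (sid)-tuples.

Movie ⋈ Cast (natural join on title): {(Atlas, Bo, 24, Delta), (Atlas, Mo, 24, Delta), (Delta, Pat, 18, Nova), (Delta, Pat, 2, Delta)}
Filtering on sname ≠ Bo leaves {(Atlas, Mo, 24, Delta), (Delta, Pat, 18, Nova), (Delta, Pat, 2, Delta)}.
π[title, sid]: project onto (title, sid) → {(Atlas, 24), (Delta, 18), (Delta, 2)}
Filtering on sid ≤ 13 leaves {(Argo, 13)}.
Union: {(Atlas, 24), (Delta, 18), (Delta, 2)} with {(Argo, 13)} → {(Argo, 13), (Atlas, 24), (Delta, 18), (Delta, 2)}
π[sid]: project onto (sid) → {13, 18, 2, 24}

{13, 18, 2, 24}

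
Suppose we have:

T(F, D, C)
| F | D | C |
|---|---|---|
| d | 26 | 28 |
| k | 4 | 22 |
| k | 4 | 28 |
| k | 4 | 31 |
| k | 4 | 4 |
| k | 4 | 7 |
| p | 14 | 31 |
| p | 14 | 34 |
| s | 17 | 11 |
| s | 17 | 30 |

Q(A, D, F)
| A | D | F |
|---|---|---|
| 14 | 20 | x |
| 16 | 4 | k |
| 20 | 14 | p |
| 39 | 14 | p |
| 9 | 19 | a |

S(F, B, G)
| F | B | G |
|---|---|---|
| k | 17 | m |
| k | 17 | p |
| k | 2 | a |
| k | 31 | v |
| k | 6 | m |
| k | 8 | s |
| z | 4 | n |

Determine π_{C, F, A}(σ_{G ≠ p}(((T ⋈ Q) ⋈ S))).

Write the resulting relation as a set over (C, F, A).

Natural join on F, D: {(k, 4, 22, 16), (k, 4, 28, 16), (k, 4, 31, 16), (k, 4, 4, 16), (k, 4, 7, 16), (p, 14, 31, 20), (p, 14, 31, 39), (p, 14, 34, 20), (p, 14, 34, 39)}
Natural join on F: {(k, 4, 22, 16, 17, m), (k, 4, 22, 16, 17, p), (k, 4, 22, 16, 2, a), (k, 4, 22, 16, 31, v), (k, 4, 22, 16, 6, m), (k, 4, 22, 16, 8, s), (k, 4, 28, 16, 17, m), (k, 4, 28, 16, 17, p), (k, 4, 28, 16, 2, a), (k, 4, 28, 16, 31, v), (k, 4, 28, 16, 6, m), (k, 4, 28, 16, 8, s), (k, 4, 31, 16, 17, m), (k, 4, 31, 16, 17, p), (k, 4, 31, 16, 2, a), (k, 4, 31, 16, 31, v), (k, 4, 31, 16, 6, m), (k, 4, 31, 16, 8, s), (k, 4, 4, 16, 17, m), (k, 4, 4, 16, 17, p), (k, 4, 4, 16, 2, a), (k, 4, 4, 16, 31, v), (k, 4, 4, 16, 6, m), (k, 4, 4, 16, 8, s), (k, 4, 7, 16, 17, m), (k, 4, 7, 16, 17, p), (k, 4, 7, 16, 2, a), (k, 4, 7, 16, 31, v), (k, 4, 7, 16, 6, m), (k, 4, 7, 16, 8, s)}
Filtering on G ≠ p leaves {(k, 4, 22, 16, 17, m), (k, 4, 22, 16, 2, a), (k, 4, 22, 16, 31, v), (k, 4, 22, 16, 6, m), (k, 4, 22, 16, 8, s), (k, 4, 28, 16, 17, m), (k, 4, 28, 16, 2, a), (k, 4, 28, 16, 31, v), (k, 4, 28, 16, 6, m), (k, 4, 28, 16, 8, s), (k, 4, 31, 16, 17, m), (k, 4, 31, 16, 2, a), (k, 4, 31, 16, 31, v), (k, 4, 31, 16, 6, m), (k, 4, 31, 16, 8, s), (k, 4, 4, 16, 17, m), (k, 4, 4, 16, 2, a), (k, 4, 4, 16, 31, v), (k, 4, 4, 16, 6, m), (k, 4, 4, 16, 8, s), (k, 4, 7, 16, 17, m), (k, 4, 7, 16, 2, a), (k, 4, 7, 16, 31, v), (k, 4, 7, 16, 6, m), (k, 4, 7, 16, 8, s)}.
Keep only column(s) C, F, A (20 duplicate(s) eliminated): {(22, k, 16), (28, k, 16), (31, k, 16), (4, k, 16), (7, k, 16)}

{(22, k, 16), (28, k, 16), (31, k, 16), (4, k, 16), (7, k, 16)}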